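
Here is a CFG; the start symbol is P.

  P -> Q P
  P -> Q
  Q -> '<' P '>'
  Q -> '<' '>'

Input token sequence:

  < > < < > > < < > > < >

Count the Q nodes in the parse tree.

6

[P [Q < >] [P [Q < [P [Q < >]] >] [P [Q < [P [Q < >]] >] [P [Q < >]]]]]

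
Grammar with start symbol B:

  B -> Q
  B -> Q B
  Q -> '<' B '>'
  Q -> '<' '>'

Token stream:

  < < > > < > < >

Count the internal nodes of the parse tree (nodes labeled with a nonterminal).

[B [Q < [B [Q < >]] >] [B [Q < >] [B [Q < >]]]]

8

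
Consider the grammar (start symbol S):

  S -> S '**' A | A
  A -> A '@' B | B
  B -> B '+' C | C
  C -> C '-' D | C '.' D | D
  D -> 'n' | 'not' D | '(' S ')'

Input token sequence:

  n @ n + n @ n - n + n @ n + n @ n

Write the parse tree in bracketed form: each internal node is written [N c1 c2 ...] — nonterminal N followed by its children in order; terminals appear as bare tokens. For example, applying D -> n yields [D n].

[S [A [A [A [A [A [B [C [D n]]]] @ [B [B [C [D n]]] + [C [D n]]]] @ [B [B [C [C [D n]] - [D n]]] + [C [D n]]]] @ [B [B [C [D n]]] + [C [D n]]]] @ [B [C [D n]]]]]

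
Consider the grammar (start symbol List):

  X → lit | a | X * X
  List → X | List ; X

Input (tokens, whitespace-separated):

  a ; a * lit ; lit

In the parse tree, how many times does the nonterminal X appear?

[List [List [List [X a]] ; [X [X a] * [X lit]]] ; [X lit]]

5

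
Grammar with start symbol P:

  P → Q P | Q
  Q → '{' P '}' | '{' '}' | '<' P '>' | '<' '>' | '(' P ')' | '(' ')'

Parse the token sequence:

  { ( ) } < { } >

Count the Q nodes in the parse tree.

4

[P [Q { [P [Q ( )]] }] [P [Q < [P [Q { }]] >]]]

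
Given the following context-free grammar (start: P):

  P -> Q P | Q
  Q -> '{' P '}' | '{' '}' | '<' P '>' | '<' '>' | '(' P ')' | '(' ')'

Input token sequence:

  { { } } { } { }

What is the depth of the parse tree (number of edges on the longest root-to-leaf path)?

[P [Q { [P [Q { }]] }] [P [Q { }] [P [Q { }]]]]

4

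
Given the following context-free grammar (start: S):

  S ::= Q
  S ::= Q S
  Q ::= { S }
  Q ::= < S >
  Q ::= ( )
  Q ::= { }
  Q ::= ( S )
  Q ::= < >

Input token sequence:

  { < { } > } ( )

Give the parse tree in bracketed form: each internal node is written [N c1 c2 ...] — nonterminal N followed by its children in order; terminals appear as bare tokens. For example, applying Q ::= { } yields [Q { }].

S
Q S
{ S } S
{ Q } S
{ < S > } S
{ < Q > } S
{ < { } > } S
{ < { } > } Q
{ < { } > } ( )

[S [Q { [S [Q < [S [Q { }]] >]] }] [S [Q ( )]]]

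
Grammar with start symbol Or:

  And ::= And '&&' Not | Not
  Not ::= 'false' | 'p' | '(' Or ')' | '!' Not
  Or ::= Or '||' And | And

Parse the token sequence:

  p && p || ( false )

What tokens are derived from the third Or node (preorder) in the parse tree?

false

[Or [Or [And [And [Not p]] && [Not p]]] || [And [Not ( [Or [And [Not false]]] )]]]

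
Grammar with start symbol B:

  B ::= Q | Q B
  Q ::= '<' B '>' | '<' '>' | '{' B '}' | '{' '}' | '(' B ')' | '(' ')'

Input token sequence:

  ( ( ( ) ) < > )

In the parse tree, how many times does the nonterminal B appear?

[B [Q ( [B [Q ( [B [Q ( )]] )] [B [Q < >]]] )]]

4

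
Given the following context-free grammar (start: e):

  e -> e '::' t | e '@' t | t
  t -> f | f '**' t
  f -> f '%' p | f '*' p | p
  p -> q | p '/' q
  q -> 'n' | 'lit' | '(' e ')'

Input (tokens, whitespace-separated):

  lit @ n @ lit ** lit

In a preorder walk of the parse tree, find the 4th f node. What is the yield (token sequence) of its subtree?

lit

[e [e [e [t [f [p [q lit]]]]] @ [t [f [p [q n]]]]] @ [t [f [p [q lit]]] ** [t [f [p [q lit]]]]]]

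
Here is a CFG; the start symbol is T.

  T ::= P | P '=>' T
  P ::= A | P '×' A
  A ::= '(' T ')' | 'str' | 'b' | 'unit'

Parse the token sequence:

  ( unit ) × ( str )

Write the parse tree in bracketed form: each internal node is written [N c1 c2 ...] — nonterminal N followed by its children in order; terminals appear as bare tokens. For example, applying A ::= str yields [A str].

[T [P [P [A ( [T [P [A unit]]] )]] × [A ( [T [P [A str]]] )]]]

T
P
P × A
A × A
( T ) × A
( P ) × A
( A ) × A
( unit ) × A
( unit ) × ( T )
( unit ) × ( P )
( unit ) × ( A )
( unit ) × ( str )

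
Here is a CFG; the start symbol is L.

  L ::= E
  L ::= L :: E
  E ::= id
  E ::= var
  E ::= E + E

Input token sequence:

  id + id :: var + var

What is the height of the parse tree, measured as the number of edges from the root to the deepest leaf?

[L [L [E [E id] + [E id]]] :: [E [E var] + [E var]]]

4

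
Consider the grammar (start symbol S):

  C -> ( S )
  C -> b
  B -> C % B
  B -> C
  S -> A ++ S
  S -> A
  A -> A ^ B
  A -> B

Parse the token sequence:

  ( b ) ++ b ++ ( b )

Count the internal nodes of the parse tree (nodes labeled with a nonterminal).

20

[S [A [B [C ( [S [A [B [C b]]]] )]]] ++ [S [A [B [C b]]] ++ [S [A [B [C ( [S [A [B [C b]]]] )]]]]]]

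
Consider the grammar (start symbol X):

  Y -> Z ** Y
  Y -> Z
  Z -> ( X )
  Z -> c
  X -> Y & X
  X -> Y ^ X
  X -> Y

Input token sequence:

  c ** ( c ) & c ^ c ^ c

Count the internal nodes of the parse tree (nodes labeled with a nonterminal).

17

[X [Y [Z c] ** [Y [Z ( [X [Y [Z c]]] )]]] & [X [Y [Z c]] ^ [X [Y [Z c]] ^ [X [Y [Z c]]]]]]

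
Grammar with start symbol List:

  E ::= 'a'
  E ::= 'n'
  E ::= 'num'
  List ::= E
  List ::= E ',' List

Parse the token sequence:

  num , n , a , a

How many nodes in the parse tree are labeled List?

4

[List [E num] , [List [E n] , [List [E a] , [List [E a]]]]]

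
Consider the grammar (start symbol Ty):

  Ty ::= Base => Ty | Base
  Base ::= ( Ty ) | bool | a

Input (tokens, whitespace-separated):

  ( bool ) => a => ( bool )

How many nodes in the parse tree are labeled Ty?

[Ty [Base ( [Ty [Base bool]] )] => [Ty [Base a] => [Ty [Base ( [Ty [Base bool]] )]]]]

5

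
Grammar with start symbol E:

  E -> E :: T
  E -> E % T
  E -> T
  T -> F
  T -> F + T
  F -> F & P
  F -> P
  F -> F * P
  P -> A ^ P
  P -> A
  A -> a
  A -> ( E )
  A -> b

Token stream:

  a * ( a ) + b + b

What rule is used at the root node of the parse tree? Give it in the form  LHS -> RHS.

[E [T [F [F [P [A a]]] * [P [A ( [E [T [F [P [A a]]]]] )]]] + [T [F [P [A b]]] + [T [F [P [A b]]]]]]]

E -> T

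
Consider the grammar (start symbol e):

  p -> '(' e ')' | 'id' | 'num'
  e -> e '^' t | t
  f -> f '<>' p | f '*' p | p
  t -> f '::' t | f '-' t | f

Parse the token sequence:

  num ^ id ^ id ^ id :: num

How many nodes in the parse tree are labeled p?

[e [e [e [e [t [f [p num]]]] ^ [t [f [p id]]]] ^ [t [f [p id]]]] ^ [t [f [p id]] :: [t [f [p num]]]]]

5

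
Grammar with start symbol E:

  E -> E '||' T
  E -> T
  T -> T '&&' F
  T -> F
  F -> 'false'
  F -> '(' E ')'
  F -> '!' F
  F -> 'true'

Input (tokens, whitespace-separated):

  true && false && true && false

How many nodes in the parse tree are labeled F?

[E [T [T [T [T [F true]] && [F false]] && [F true]] && [F false]]]

4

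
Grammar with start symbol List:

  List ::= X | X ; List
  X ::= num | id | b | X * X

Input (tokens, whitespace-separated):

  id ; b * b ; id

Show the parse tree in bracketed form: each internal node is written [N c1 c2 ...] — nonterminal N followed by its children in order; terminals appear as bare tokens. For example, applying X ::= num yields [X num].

[List [X id] ; [List [X [X b] * [X b]] ; [List [X id]]]]

List
X ; List
id ; List
id ; X ; List
id ; X * X ; List
id ; b * X ; List
id ; b * b ; List
id ; b * b ; X
id ; b * b ; id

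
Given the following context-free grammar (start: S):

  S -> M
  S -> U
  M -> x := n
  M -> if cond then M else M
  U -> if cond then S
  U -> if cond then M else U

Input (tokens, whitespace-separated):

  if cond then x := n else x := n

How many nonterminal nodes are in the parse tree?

4

[S [M if cond then [M x := n] else [M x := n]]]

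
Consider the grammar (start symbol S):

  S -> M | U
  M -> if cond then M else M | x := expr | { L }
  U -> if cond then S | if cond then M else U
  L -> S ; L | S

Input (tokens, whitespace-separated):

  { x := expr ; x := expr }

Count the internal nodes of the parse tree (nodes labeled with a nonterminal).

8

[S [M { [L [S [M x := expr]] ; [L [S [M x := expr]]]] }]]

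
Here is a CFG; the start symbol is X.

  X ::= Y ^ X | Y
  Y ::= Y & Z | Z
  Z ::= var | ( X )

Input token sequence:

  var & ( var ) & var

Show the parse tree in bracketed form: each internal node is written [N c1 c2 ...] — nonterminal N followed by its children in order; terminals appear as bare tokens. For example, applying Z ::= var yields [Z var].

[X [Y [Y [Y [Z var]] & [Z ( [X [Y [Z var]]] )]] & [Z var]]]

X
Y
Y & Z
Y & Z & Z
Z & Z & Z
var & Z & Z
var & ( X ) & Z
var & ( Y ) & Z
var & ( Z ) & Z
var & ( var ) & Z
var & ( var ) & var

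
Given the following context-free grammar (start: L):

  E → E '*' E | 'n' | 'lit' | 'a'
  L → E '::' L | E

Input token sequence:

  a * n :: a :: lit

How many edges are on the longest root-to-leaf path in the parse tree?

4

[L [E [E a] * [E n]] :: [L [E a] :: [L [E lit]]]]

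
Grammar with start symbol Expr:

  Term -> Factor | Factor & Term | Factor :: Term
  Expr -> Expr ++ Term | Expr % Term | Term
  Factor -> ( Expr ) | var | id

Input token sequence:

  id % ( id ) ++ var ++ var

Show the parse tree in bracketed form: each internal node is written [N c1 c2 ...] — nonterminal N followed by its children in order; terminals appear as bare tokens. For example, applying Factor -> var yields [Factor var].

[Expr [Expr [Expr [Expr [Term [Factor id]]] % [Term [Factor ( [Expr [Term [Factor id]]] )]]] ++ [Term [Factor var]]] ++ [Term [Factor var]]]

Expr
Expr ++ Term
Expr ++ Term ++ Term
Expr % Term ++ Term ++ Term
Term % Term ++ Term ++ Term
Factor % Term ++ Term ++ Term
id % Term ++ Term ++ Term
id % Factor ++ Term ++ Term
id % ( Expr ) ++ Term ++ Term
id % ( Term ) ++ Term ++ Term
id % ( Factor ) ++ Term ++ Term
id % ( id ) ++ Term ++ Term
id % ( id ) ++ Factor ++ Term
id % ( id ) ++ var ++ Term
id % ( id ) ++ var ++ Factor
id % ( id ) ++ var ++ var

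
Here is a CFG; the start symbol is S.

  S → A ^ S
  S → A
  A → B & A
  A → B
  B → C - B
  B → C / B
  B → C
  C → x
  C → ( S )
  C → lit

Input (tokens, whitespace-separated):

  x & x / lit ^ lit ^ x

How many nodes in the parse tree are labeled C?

5

[S [A [B [C x]] & [A [B [C x] / [B [C lit]]]]] ^ [S [A [B [C lit]]] ^ [S [A [B [C x]]]]]]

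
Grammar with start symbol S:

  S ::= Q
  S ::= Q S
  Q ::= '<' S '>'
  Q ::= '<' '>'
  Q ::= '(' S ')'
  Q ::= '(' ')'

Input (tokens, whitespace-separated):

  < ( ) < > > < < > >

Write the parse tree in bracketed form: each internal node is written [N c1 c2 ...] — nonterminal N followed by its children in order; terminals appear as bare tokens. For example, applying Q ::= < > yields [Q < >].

S
Q S
< S > S
< Q S > S
< ( ) S > S
< ( ) Q > S
< ( ) < > > S
< ( ) < > > Q
< ( ) < > > < S >
< ( ) < > > < Q >
< ( ) < > > < < > >

[S [Q < [S [Q ( )] [S [Q < >]]] >] [S [Q < [S [Q < >]] >]]]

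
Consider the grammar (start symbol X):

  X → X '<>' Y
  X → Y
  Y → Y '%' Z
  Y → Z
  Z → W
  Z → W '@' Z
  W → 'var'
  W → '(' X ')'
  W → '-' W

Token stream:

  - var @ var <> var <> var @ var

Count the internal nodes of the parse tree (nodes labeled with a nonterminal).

[X [X [X [Y [Z [W - [W var]] @ [Z [W var]]]]] <> [Y [Z [W var]]]] <> [Y [Z [W var] @ [Z [W var]]]]]

17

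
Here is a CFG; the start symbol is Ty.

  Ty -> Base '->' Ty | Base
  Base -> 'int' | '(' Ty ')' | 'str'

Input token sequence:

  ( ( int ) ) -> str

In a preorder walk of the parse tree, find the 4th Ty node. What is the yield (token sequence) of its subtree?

[Ty [Base ( [Ty [Base ( [Ty [Base int]] )]] )] -> [Ty [Base str]]]

str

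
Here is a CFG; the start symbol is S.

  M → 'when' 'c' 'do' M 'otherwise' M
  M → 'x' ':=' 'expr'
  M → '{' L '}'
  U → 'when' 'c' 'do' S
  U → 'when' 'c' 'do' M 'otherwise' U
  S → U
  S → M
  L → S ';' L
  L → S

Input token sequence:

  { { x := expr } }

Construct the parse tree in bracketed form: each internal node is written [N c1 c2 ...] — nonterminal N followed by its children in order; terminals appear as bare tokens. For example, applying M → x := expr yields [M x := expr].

S
M
{ L }
{ S }
{ M }
{ { L } }
{ { S } }
{ { M } }
{ { x := expr } }

[S [M { [L [S [M { [L [S [M x := expr]]] }]]] }]]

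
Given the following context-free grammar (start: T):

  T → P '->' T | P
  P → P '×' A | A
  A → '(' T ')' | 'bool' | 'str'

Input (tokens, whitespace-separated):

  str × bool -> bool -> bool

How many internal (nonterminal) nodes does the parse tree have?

[T [P [P [A str]] × [A bool]] -> [T [P [A bool]] -> [T [P [A bool]]]]]

11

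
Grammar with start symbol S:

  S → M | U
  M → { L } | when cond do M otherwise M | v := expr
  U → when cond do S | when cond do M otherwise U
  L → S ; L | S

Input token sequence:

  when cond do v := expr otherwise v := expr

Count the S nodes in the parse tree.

[S [M when cond do [M v := expr] otherwise [M v := expr]]]

1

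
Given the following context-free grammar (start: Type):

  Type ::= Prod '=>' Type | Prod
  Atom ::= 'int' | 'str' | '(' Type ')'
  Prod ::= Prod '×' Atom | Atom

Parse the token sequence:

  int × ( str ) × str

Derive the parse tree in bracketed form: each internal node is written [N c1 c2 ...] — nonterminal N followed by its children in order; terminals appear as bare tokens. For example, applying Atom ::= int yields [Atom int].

[Type [Prod [Prod [Prod [Atom int]] × [Atom ( [Type [Prod [Atom str]]] )]] × [Atom str]]]

Type
Prod
Prod × Atom
Prod × Atom × Atom
Atom × Atom × Atom
int × Atom × Atom
int × ( Type ) × Atom
int × ( Prod ) × Atom
int × ( Atom ) × Atom
int × ( str ) × Atom
int × ( str ) × str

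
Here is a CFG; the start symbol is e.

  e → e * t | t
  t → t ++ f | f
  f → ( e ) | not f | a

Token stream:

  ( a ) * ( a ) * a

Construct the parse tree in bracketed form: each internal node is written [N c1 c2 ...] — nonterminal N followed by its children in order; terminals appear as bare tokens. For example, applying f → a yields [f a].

[e [e [e [t [f ( [e [t [f a]]] )]]] * [t [f ( [e [t [f a]]] )]]] * [t [f a]]]

e
e * t
e * t * t
t * t * t
f * t * t
( e ) * t * t
( t ) * t * t
( f ) * t * t
( a ) * t * t
( a ) * f * t
( a ) * ( e ) * t
( a ) * ( t ) * t
( a ) * ( f ) * t
( a ) * ( a ) * t
( a ) * ( a ) * f
( a ) * ( a ) * a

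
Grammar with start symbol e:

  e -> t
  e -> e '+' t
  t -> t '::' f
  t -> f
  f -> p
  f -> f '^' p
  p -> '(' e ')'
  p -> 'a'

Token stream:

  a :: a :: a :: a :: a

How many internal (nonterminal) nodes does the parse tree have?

16

[e [t [t [t [t [t [f [p a]]] :: [f [p a]]] :: [f [p a]]] :: [f [p a]]] :: [f [p a]]]]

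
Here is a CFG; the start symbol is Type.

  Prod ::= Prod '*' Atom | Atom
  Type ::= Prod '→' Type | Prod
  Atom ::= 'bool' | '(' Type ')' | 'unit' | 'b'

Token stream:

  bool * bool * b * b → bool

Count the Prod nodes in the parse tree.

5

[Type [Prod [Prod [Prod [Prod [Atom bool]] * [Atom bool]] * [Atom b]] * [Atom b]] → [Type [Prod [Atom bool]]]]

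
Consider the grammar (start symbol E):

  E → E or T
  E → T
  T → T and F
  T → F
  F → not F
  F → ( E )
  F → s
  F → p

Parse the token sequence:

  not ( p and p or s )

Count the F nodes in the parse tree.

[E [T [F not [F ( [E [E [T [T [F p]] and [F p]]] or [T [F s]]] )]]]]

5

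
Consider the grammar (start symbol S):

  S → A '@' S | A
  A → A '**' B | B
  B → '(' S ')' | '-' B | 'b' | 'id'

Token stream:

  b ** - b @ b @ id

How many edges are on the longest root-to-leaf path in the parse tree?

[S [A [A [B b]] ** [B - [B b]]] @ [S [A [B b]] @ [S [A [B id]]]]]

5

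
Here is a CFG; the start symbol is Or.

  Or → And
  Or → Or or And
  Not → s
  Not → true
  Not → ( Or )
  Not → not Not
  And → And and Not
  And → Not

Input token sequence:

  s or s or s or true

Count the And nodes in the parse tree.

[Or [Or [Or [Or [And [Not s]]] or [And [Not s]]] or [And [Not s]]] or [And [Not true]]]

4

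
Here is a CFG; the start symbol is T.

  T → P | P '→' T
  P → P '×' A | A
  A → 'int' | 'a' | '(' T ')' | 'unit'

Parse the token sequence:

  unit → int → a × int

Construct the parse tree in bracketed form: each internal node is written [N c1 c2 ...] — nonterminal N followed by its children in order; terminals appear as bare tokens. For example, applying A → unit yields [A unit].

[T [P [A unit]] → [T [P [A int]] → [T [P [P [A a]] × [A int]]]]]

T
P → T
A → T
unit → T
unit → P → T
unit → A → T
unit → int → T
unit → int → P
unit → int → P × A
unit → int → A × A
unit → int → a × A
unit → int → a × int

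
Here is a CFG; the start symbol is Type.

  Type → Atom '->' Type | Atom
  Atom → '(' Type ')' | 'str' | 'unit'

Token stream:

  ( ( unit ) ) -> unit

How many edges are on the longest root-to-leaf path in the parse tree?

[Type [Atom ( [Type [Atom ( [Type [Atom unit]] )]] )] -> [Type [Atom unit]]]

6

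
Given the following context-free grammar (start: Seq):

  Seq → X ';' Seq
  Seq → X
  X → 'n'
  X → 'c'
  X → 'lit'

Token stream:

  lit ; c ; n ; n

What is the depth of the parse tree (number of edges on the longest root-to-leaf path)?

5

[Seq [X lit] ; [Seq [X c] ; [Seq [X n] ; [Seq [X n]]]]]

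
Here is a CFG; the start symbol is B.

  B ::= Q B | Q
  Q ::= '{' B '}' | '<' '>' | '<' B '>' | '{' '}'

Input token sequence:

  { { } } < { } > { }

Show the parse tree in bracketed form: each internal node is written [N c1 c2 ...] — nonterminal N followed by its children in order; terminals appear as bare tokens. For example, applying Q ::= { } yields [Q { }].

[B [Q { [B [Q { }]] }] [B [Q < [B [Q { }]] >] [B [Q { }]]]]

B
Q B
{ B } B
{ Q } B
{ { } } B
{ { } } Q B
{ { } } < B > B
{ { } } < Q > B
{ { } } < { } > B
{ { } } < { } > Q
{ { } } < { } > { }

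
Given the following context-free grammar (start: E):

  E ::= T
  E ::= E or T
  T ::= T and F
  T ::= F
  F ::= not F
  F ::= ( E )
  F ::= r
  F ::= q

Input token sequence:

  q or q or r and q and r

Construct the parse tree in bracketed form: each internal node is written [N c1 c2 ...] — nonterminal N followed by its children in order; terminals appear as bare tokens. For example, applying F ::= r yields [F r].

E
E or T
E or T or T
T or T or T
F or T or T
q or T or T
q or F or T
q or q or T
q or q or T and F
q or q or T and F and F
q or q or F and F and F
q or q or r and F and F
q or q or r and q and F
q or q or r and q and r

[E [E [E [T [F q]]] or [T [F q]]] or [T [T [T [F r]] and [F q]] and [F r]]]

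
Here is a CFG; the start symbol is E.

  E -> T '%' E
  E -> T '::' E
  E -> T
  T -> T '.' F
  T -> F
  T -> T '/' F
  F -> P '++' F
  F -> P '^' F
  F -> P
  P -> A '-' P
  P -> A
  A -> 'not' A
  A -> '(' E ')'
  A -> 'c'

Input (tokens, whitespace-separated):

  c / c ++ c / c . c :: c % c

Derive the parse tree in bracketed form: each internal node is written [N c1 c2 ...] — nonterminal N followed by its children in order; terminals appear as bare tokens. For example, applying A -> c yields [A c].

[E [T [T [T [T [F [P [A c]]]] / [F [P [A c]] ++ [F [P [A c]]]]] / [F [P [A c]]]] . [F [P [A c]]]] :: [E [T [F [P [A c]]]] % [E [T [F [P [A c]]]]]]]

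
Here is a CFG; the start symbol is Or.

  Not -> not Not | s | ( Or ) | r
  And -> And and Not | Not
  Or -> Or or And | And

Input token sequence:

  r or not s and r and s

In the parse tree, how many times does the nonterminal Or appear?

[Or [Or [And [Not r]]] or [And [And [And [Not not [Not s]]] and [Not r]] and [Not s]]]

2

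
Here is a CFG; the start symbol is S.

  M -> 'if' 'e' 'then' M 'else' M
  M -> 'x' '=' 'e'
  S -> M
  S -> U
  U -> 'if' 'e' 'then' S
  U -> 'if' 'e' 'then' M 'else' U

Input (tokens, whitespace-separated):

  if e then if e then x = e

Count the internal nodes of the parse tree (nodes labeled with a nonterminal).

[S [U if e then [S [U if e then [S [M x = e]]]]]]

6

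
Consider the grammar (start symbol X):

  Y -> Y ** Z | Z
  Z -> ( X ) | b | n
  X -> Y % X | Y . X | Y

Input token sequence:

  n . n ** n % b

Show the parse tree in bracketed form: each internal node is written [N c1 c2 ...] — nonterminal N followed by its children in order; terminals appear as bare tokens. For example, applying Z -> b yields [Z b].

X
Y . X
Z . X
n . X
n . Y % X
n . Y ** Z % X
n . Z ** Z % X
n . n ** Z % X
n . n ** n % X
n . n ** n % Y
n . n ** n % Z
n . n ** n % b

[X [Y [Z n]] . [X [Y [Y [Z n]] ** [Z n]] % [X [Y [Z b]]]]]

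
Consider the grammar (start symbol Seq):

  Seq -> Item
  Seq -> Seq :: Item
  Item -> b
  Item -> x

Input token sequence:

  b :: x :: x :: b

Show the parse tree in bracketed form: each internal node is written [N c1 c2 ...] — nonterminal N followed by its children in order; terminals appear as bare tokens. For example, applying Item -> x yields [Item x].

Seq
Seq :: Item
Seq :: Item :: Item
Seq :: Item :: Item :: Item
Item :: Item :: Item :: Item
b :: Item :: Item :: Item
b :: x :: Item :: Item
b :: x :: x :: Item
b :: x :: x :: b

[Seq [Seq [Seq [Seq [Item b]] :: [Item x]] :: [Item x]] :: [Item b]]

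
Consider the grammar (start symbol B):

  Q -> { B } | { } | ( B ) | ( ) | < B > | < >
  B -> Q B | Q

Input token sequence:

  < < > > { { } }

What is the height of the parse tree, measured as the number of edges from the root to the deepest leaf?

[B [Q < [B [Q < >]] >] [B [Q { [B [Q { }]] }]]]

5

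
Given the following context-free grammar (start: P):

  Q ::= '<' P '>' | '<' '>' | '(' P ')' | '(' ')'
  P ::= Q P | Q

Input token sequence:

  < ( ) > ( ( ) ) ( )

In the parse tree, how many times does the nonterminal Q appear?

5

[P [Q < [P [Q ( )]] >] [P [Q ( [P [Q ( )]] )] [P [Q ( )]]]]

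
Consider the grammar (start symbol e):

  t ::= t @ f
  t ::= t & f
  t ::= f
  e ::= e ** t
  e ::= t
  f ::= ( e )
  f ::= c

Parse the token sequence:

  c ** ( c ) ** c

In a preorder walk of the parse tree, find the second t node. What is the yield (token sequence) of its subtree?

[e [e [e [t [f c]]] ** [t [f ( [e [t [f c]]] )]]] ** [t [f c]]]

( c )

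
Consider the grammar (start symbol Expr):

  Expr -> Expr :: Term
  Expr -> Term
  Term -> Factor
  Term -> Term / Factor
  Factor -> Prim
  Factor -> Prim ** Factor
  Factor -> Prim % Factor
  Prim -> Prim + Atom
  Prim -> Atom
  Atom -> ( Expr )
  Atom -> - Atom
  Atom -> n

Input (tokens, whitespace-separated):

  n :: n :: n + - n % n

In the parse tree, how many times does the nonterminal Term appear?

[Expr [Expr [Expr [Term [Factor [Prim [Atom n]]]]] :: [Term [Factor [Prim [Atom n]]]]] :: [Term [Factor [Prim [Prim [Atom n]] + [Atom - [Atom n]]] % [Factor [Prim [Atom n]]]]]]

3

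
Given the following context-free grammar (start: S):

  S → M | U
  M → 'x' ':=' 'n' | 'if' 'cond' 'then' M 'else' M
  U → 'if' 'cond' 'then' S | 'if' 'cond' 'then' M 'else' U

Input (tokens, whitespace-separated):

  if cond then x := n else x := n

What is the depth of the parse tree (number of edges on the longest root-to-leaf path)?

3

[S [M if cond then [M x := n] else [M x := n]]]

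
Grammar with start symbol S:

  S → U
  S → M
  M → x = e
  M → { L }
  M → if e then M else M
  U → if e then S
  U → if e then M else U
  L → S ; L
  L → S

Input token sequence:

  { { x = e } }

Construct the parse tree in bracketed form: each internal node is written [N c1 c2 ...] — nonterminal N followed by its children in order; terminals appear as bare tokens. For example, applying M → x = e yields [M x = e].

[S [M { [L [S [M { [L [S [M x = e]]] }]]] }]]

S
M
{ L }
{ S }
{ M }
{ { L } }
{ { S } }
{ { M } }
{ { x = e } }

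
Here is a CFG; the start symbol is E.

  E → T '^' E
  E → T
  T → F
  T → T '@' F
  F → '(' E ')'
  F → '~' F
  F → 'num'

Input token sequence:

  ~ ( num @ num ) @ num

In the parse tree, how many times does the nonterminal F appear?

[E [T [T [F ~ [F ( [E [T [T [F num]] @ [F num]]] )]]] @ [F num]]]

5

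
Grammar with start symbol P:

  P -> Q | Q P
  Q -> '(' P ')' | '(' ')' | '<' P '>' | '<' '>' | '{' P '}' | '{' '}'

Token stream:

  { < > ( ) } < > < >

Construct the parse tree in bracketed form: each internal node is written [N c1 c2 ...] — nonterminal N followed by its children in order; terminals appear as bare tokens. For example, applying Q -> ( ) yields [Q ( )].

P
Q P
{ P } P
{ Q P } P
{ < > P } P
{ < > Q } P
{ < > ( ) } P
{ < > ( ) } Q P
{ < > ( ) } < > P
{ < > ( ) } < > Q
{ < > ( ) } < > < >

[P [Q { [P [Q < >] [P [Q ( )]]] }] [P [Q < >] [P [Q < >]]]]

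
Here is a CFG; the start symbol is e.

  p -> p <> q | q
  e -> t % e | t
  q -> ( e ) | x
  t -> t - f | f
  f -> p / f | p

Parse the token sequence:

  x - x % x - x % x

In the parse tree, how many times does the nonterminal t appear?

5

[e [t [t [f [p [q x]]]] - [f [p [q x]]]] % [e [t [t [f [p [q x]]]] - [f [p [q x]]]] % [e [t [f [p [q x]]]]]]]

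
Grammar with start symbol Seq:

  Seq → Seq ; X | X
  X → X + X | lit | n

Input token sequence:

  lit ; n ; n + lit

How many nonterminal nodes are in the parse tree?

[Seq [Seq [Seq [X lit]] ; [X n]] ; [X [X n] + [X lit]]]

8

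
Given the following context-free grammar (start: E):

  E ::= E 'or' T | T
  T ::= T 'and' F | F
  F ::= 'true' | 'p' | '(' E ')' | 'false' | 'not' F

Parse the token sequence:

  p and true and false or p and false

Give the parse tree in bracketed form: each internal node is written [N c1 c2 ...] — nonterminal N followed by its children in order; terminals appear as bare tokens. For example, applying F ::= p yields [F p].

E
E or T
T or T
T and F or T
T and F and F or T
F and F and F or T
p and F and F or T
p and true and F or T
p and true and false or T
p and true and false or T and F
p and true and false or F and F
p and true and false or p and F
p and true and false or p and false

[E [E [T [T [T [F p]] and [F true]] and [F false]]] or [T [T [F p]] and [F false]]]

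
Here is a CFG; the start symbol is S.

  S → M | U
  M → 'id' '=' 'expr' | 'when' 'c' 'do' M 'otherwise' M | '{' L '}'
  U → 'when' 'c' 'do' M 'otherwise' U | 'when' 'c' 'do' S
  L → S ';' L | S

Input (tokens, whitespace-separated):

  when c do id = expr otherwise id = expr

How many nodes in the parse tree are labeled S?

1

[S [M when c do [M id = expr] otherwise [M id = expr]]]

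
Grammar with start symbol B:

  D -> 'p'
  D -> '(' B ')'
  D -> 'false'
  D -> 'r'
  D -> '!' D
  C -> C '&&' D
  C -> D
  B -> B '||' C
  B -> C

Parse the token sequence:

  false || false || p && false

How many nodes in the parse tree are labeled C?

4

[B [B [B [C [D false]]] || [C [D false]]] || [C [C [D p]] && [D false]]]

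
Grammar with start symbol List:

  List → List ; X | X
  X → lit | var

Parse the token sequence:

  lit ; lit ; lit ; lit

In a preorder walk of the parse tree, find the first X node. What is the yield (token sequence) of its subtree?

[List [List [List [List [X lit]] ; [X lit]] ; [X lit]] ; [X lit]]

lit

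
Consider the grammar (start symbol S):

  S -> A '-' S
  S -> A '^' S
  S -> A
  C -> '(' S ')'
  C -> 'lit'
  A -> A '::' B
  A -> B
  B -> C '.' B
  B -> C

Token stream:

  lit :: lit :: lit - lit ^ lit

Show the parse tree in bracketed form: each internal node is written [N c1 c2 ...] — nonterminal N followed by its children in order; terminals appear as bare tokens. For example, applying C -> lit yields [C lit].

[S [A [A [A [B [C lit]]] :: [B [C lit]]] :: [B [C lit]]] - [S [A [B [C lit]]] ^ [S [A [B [C lit]]]]]]

S
A - S
A :: B - S
A :: B :: B - S
B :: B :: B - S
C :: B :: B - S
lit :: B :: B - S
lit :: C :: B - S
lit :: lit :: B - S
lit :: lit :: C - S
lit :: lit :: lit - S
lit :: lit :: lit - A ^ S
lit :: lit :: lit - B ^ S
lit :: lit :: lit - C ^ S
lit :: lit :: lit - lit ^ S
lit :: lit :: lit - lit ^ A
lit :: lit :: lit - lit ^ B
lit :: lit :: lit - lit ^ C
lit :: lit :: lit - lit ^ lit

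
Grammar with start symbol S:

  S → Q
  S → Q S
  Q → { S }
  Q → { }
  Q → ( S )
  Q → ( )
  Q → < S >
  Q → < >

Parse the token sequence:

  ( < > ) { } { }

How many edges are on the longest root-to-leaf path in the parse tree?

4

[S [Q ( [S [Q < >]] )] [S [Q { }] [S [Q { }]]]]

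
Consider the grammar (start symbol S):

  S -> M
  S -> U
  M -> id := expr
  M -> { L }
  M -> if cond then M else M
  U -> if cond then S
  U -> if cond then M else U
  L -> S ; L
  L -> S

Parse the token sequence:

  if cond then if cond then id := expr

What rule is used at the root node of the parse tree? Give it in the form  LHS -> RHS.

S -> U

[S [U if cond then [S [U if cond then [S [M id := expr]]]]]]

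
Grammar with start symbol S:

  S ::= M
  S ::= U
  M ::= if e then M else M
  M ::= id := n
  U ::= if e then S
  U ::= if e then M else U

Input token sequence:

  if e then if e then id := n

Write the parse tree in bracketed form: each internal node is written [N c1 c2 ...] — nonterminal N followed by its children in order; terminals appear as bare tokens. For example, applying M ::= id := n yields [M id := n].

[S [U if e then [S [U if e then [S [M id := n]]]]]]

S
U
if e then S
if e then U
if e then if e then S
if e then if e then M
if e then if e then id := n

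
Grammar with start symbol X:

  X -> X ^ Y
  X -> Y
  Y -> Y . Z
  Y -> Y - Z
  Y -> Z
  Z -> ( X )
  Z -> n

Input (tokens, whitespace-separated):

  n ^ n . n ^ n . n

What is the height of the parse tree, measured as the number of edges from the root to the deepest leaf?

[X [X [X [Y [Z n]]] ^ [Y [Y [Z n]] . [Z n]]] ^ [Y [Y [Z n]] . [Z n]]]

5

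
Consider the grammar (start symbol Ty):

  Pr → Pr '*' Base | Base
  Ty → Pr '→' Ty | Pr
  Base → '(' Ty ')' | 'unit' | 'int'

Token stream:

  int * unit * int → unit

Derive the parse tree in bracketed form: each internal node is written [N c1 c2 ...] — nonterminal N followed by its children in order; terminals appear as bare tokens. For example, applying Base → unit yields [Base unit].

Ty
Pr → Ty
Pr * Base → Ty
Pr * Base * Base → Ty
Base * Base * Base → Ty
int * Base * Base → Ty
int * unit * Base → Ty
int * unit * int → Ty
int * unit * int → Pr
int * unit * int → Base
int * unit * int → unit

[Ty [Pr [Pr [Pr [Base int]] * [Base unit]] * [Base int]] → [Ty [Pr [Base unit]]]]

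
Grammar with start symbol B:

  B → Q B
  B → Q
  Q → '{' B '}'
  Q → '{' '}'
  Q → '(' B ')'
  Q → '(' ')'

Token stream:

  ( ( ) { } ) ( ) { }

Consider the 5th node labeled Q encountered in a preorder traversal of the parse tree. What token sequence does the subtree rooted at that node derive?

{ }

[B [Q ( [B [Q ( )] [B [Q { }]]] )] [B [Q ( )] [B [Q { }]]]]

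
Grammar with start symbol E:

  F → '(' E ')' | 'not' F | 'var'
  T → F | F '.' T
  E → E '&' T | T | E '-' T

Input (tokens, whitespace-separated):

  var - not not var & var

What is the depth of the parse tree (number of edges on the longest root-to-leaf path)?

[E [E [E [T [F var]]] - [T [F not [F not [F var]]]]] & [T [F var]]]

6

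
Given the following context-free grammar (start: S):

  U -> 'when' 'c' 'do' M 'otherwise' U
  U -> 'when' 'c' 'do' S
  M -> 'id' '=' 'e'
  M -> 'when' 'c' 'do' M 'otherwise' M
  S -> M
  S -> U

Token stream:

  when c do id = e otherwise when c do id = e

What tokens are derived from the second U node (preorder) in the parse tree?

[S [U when c do [M id = e] otherwise [U when c do [S [M id = e]]]]]

when c do id = e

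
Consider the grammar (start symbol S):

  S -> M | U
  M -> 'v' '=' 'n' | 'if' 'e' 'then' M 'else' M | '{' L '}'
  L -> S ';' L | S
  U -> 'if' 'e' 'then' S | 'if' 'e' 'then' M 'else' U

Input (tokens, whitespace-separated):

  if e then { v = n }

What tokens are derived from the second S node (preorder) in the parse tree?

[S [U if e then [S [M { [L [S [M v = n]]] }]]]]

{ v = n }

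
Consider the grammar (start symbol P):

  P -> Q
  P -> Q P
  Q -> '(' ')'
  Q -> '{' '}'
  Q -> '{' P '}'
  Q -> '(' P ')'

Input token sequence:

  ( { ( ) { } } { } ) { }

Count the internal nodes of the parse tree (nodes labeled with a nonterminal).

12

[P [Q ( [P [Q { [P [Q ( )] [P [Q { }]]] }] [P [Q { }]]] )] [P [Q { }]]]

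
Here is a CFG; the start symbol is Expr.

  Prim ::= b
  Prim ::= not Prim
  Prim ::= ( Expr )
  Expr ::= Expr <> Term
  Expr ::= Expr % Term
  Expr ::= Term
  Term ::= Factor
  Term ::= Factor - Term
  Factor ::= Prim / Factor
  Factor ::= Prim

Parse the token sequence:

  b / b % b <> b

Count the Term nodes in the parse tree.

[Expr [Expr [Expr [Term [Factor [Prim b] / [Factor [Prim b]]]]] % [Term [Factor [Prim b]]]] <> [Term [Factor [Prim b]]]]

3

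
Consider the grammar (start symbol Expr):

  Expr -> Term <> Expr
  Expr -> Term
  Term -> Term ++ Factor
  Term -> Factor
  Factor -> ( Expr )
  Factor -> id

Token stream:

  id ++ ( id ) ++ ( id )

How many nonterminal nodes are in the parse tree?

[Expr [Term [Term [Term [Factor id]] ++ [Factor ( [Expr [Term [Factor id]]] )]] ++ [Factor ( [Expr [Term [Factor id]]] )]]]

13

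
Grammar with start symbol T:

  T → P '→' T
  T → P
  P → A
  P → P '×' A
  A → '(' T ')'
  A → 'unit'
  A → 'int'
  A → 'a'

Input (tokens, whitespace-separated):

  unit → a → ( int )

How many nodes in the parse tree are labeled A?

4

[T [P [A unit]] → [T [P [A a]] → [T [P [A ( [T [P [A int]]] )]]]]]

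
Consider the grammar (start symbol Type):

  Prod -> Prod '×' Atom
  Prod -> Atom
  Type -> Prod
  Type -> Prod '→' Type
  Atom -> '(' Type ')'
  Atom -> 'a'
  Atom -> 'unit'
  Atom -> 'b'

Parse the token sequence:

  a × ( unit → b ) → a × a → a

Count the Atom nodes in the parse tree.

7

[Type [Prod [Prod [Atom a]] × [Atom ( [Type [Prod [Atom unit]] → [Type [Prod [Atom b]]]] )]] → [Type [Prod [Prod [Atom a]] × [Atom a]] → [Type [Prod [Atom a]]]]]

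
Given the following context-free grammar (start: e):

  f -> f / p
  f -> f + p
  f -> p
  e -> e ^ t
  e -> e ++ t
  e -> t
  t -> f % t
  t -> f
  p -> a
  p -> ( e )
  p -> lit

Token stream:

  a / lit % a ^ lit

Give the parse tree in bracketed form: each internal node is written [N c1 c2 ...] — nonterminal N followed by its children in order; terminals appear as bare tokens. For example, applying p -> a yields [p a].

[e [e [t [f [f [p a]] / [p lit]] % [t [f [p a]]]]] ^ [t [f [p lit]]]]

e
e ^ t
t ^ t
f % t ^ t
f / p % t ^ t
p / p % t ^ t
a / p % t ^ t
a / lit % t ^ t
a / lit % f ^ t
a / lit % p ^ t
a / lit % a ^ t
a / lit % a ^ f
a / lit % a ^ p
a / lit % a ^ lit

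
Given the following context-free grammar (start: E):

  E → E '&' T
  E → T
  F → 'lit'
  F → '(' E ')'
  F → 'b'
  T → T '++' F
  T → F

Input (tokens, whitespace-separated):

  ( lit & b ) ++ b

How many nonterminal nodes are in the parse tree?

11

[E [T [T [F ( [E [E [T [F lit]]] & [T [F b]]] )]] ++ [F b]]]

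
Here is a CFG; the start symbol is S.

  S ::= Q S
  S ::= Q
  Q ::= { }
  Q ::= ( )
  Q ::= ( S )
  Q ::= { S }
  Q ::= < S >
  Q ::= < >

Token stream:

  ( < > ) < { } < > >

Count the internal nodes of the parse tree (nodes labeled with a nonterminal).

10

[S [Q ( [S [Q < >]] )] [S [Q < [S [Q { }] [S [Q < >]]] >]]]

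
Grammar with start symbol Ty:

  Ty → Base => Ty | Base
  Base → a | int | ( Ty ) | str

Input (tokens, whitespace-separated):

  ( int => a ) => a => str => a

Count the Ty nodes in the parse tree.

[Ty [Base ( [Ty [Base int] => [Ty [Base a]]] )] => [Ty [Base a] => [Ty [Base str] => [Ty [Base a]]]]]

6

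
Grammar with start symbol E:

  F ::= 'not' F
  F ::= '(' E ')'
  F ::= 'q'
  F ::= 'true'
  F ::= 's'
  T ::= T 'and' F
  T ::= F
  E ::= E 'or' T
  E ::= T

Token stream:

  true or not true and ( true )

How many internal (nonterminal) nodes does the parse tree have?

12

[E [E [T [F true]]] or [T [T [F not [F true]]] and [F ( [E [T [F true]]] )]]]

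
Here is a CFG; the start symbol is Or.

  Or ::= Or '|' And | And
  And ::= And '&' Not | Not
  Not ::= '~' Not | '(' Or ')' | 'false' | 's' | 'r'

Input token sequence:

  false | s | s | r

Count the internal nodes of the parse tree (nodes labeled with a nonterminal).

[Or [Or [Or [Or [And [Not false]]] | [And [Not s]]] | [And [Not s]]] | [And [Not r]]]

12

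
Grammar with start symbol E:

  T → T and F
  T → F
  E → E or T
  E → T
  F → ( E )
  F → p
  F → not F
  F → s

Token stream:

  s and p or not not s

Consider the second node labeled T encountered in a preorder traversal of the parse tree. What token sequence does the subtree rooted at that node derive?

s

[E [E [T [T [F s]] and [F p]]] or [T [F not [F not [F s]]]]]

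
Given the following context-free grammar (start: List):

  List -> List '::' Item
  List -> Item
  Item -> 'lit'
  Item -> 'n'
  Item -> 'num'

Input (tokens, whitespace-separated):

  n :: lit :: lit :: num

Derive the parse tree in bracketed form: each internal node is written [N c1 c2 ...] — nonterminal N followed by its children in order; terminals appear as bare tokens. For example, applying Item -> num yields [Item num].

[List [List [List [List [Item n]] :: [Item lit]] :: [Item lit]] :: [Item num]]

List
List :: Item
List :: Item :: Item
List :: Item :: Item :: Item
Item :: Item :: Item :: Item
n :: Item :: Item :: Item
n :: lit :: Item :: Item
n :: lit :: lit :: Item
n :: lit :: lit :: num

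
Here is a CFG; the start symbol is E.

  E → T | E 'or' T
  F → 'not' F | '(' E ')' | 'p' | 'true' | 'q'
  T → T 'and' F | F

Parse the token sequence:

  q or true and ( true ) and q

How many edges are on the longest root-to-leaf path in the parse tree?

[E [E [T [F q]]] or [T [T [T [F true]] and [F ( [E [T [F true]]] )]] and [F q]]]

7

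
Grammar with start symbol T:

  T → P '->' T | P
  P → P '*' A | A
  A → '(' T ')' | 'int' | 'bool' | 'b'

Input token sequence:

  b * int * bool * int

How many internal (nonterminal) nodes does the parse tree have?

[T [P [P [P [P [A b]] * [A int]] * [A bool]] * [A int]]]

9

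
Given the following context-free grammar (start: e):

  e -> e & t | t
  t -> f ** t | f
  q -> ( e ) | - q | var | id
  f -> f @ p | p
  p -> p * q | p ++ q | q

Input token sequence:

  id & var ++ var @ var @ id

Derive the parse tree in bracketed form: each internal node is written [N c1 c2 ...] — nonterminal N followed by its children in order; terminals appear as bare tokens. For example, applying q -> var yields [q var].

[e [e [t [f [p [q id]]]]] & [t [f [f [f [p [p [q var]] ++ [q var]]] @ [p [q var]]] @ [p [q id]]]]]

e
e & t
t & t
f & t
p & t
q & t
id & t
id & f
id & f @ p
id & f @ p @ p
id & p @ p @ p
id & p ++ q @ p @ p
id & q ++ q @ p @ p
id & var ++ q @ p @ p
id & var ++ var @ p @ p
id & var ++ var @ q @ p
id & var ++ var @ var @ p
id & var ++ var @ var @ q
id & var ++ var @ var @ id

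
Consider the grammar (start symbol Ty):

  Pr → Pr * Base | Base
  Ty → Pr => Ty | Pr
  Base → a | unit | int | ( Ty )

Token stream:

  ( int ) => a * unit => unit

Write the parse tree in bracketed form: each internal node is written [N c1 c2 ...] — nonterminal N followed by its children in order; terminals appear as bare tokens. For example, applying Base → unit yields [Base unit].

Ty
Pr => Ty
Base => Ty
( Ty ) => Ty
( Pr ) => Ty
( Base ) => Ty
( int ) => Ty
( int ) => Pr => Ty
( int ) => Pr * Base => Ty
( int ) => Base * Base => Ty
( int ) => a * Base => Ty
( int ) => a * unit => Ty
( int ) => a * unit => Pr
( int ) => a * unit => Base
( int ) => a * unit => unit

[Ty [Pr [Base ( [Ty [Pr [Base int]]] )]] => [Ty [Pr [Pr [Base a]] * [Base unit]] => [Ty [Pr [Base unit]]]]]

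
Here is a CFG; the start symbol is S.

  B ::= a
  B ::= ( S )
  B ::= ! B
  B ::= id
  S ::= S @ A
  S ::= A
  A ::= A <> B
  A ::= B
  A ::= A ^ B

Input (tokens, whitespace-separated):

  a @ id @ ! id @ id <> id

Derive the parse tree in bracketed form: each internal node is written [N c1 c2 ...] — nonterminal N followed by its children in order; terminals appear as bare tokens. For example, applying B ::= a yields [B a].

[S [S [S [S [A [B a]]] @ [A [B id]]] @ [A [B ! [B id]]]] @ [A [A [B id]] <> [B id]]]

S
S @ A
S @ A @ A
S @ A @ A @ A
A @ A @ A @ A
B @ A @ A @ A
a @ A @ A @ A
a @ B @ A @ A
a @ id @ A @ A
a @ id @ B @ A
a @ id @ ! B @ A
a @ id @ ! id @ A
a @ id @ ! id @ A <> B
a @ id @ ! id @ B <> B
a @ id @ ! id @ id <> B
a @ id @ ! id @ id <> id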